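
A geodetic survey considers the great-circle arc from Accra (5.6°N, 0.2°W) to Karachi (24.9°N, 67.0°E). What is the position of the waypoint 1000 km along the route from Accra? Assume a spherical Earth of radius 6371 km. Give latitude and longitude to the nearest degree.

Convert each endpoint to a unit vector on the sphere (x = cos φ cos λ, y = cos φ sin λ, z = sin φ).
The central angle between the endpoints is δ = arccos(p₁·p₂) ≈ 1.169 rad (67.0°). The total great-circle distance is δ·R ≈ 1.169 × 6371 ≈ 7449 km, so the target fraction is f = 1000/7449 ≈ 0.134.
Interpolate at f ≈ 0.134 with slerp weights a = sin((1−f)δ)/sin δ ≈ 0.921, b = sin(fδ)/sin δ ≈ 0.170.
p = a·p₁ + b·p₂ ≈ (0.977, 0.139, 0.161); φ = arcsin(p_z) ≈ 9.29°, λ = atan2(p_y, p_x) ≈ 8.07°.

≈ 9°N, 8°E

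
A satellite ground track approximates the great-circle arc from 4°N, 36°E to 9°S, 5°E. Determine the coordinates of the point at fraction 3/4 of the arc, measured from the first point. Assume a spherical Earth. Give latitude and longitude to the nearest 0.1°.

Write both endpoints as unit vectors p₁, p₂ with components (cos φ cos λ, cos φ sin λ, sin φ).
The central angle between the endpoints is δ = arccos(p₁·p₂) ≈ 0.585 rad (33.5°).
Interpolate at f = 3/4 with slerp weights a = sin((1−f)δ)/sin δ ≈ 0.264, b = sin(fδ)/sin δ ≈ 0.769.
p = a·p₁ + b·p₂ ≈ (0.970, 0.221, -0.102); φ = arcsin(p_z) ≈ -5.85°, λ = atan2(p_y, p_x) ≈ 12.83°.

≈ 5.9°S, 12.8°E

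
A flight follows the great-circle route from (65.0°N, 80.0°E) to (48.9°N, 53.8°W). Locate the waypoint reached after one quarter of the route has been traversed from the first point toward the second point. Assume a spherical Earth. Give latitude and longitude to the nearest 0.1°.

≈ (75.3°N, 45.8°E)

Write both endpoints as unit vectors p₁, p₂ with components (cos φ cos λ, cos φ sin λ, sin φ).
The central angle between the endpoints is δ = arccos(p₁·p₂) ≈ 1.058 rad (60.6°).
Interpolate at f = 1/4 with slerp weights a = sin((1−f)δ)/sin δ ≈ 0.818, b = sin(fδ)/sin δ ≈ 0.300.
p = a·p₁ + b·p₂ ≈ (0.177, 0.181, 0.967); φ = arcsin(p_z) ≈ 75.34°, λ = atan2(p_y, p_x) ≈ 45.77°.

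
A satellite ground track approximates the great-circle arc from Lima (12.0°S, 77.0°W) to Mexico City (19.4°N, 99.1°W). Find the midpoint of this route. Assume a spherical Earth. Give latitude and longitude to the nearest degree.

Convert each endpoint to a unit vector on the sphere (x = cos φ cos λ, y = cos φ sin λ, z = sin φ).
The central angle between the endpoints is δ = arccos(p₁·p₂) ≈ 0.667 rad (38.2°).
Interpolate at f = 1/2 with slerp weights a = sin((1−f)δ)/sin δ ≈ 0.529, b = sin(fδ)/sin δ ≈ 0.529.
p = a·p₁ + b·p₂ ≈ (0.037, -0.997, 0.066); φ = arcsin(p_z) ≈ 3.77°, λ = atan2(p_y, p_x) ≈ -87.85°.

≈ (4°N, 88°W)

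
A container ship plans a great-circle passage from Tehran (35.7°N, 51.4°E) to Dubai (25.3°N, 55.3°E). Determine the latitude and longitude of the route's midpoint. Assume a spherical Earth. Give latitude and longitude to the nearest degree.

Convert each endpoint to a unit vector on the sphere (x = cos φ cos λ, y = cos φ sin λ, z = sin φ).
The central angle between the endpoints is δ = arccos(p₁·p₂) ≈ 0.191 rad (10.9°).
Interpolate at f = 1/2 with slerp weights a = sin((1−f)δ)/sin δ ≈ 0.502, b = sin(fδ)/sin δ ≈ 0.502.
p = a·p₁ + b·p₂ ≈ (0.513, 0.692, 0.508); φ = arcsin(p_z) ≈ 30.51°, λ = atan2(p_y, p_x) ≈ 53.45°.

≈ (31°N, 53°E)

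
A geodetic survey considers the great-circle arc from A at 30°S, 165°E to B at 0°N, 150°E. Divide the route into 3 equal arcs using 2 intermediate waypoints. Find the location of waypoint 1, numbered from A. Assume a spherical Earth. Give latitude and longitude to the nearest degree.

Convert each endpoint to a unit vector on the sphere (x = cos φ cos λ, y = cos φ sin λ, z = sin φ).
The central angle between the endpoints is δ = arccos(p₁·p₂) ≈ 0.580 rad (33.2°).
Interpolate at f = 1/3 with slerp weights a = sin((1−f)δ)/sin δ ≈ 0.688, b = sin(fδ)/sin δ ≈ 0.351.
p = a·p₁ + b·p₂ ≈ (-0.879, 0.330, -0.344); φ = arcsin(p_z) ≈ -20.12°, λ = atan2(p_y, p_x) ≈ 159.45°.

≈ 20°S, 159°E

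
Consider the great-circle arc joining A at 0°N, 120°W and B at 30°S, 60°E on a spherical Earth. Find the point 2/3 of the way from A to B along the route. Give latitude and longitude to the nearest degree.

The haversine formula gives a central angle δ ≈ 2.618 rad (150.0°) between the endpoints.
Interpolate at f = 2/3 with slerp weights a = sin((1−f)δ)/sin δ ≈ 1.532, b = sin(fδ)/sin δ ≈ 1.970.
p = a·p₁ + b·p₂ ≈ (0.087, 0.150, -0.985); φ = arcsin(p_z) ≈ -80.00°, λ = atan2(p_y, p_x) ≈ 60.00°.

≈ 80°S, 60°E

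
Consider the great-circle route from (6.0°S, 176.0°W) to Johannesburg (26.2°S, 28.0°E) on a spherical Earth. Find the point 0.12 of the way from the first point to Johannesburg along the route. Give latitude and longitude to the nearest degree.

≈ (20°S, 174°E)

Write both endpoints as unit vectors p₁, p₂ with components (cos φ cos λ, cos φ sin λ, sin φ).
The central angle between the endpoints is δ = arccos(p₁·p₂) ≈ 2.448 rad (140.3°).
Interpolate at f = 0.12 with slerp weights a = sin((1−f)δ)/sin δ ≈ 1.306, b = sin(fδ)/sin δ ≈ 0.453.
p = a·p₁ + b·p₂ ≈ (-0.936, 0.100, -0.336); φ = arcsin(p_z) ≈ -19.66°, λ = atan2(p_y, p_x) ≈ 173.89°.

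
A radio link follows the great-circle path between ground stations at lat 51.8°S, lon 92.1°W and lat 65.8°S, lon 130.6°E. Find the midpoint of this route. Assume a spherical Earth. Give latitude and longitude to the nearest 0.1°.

From cos δ = sin φ₁ sin φ₂ + cos φ₁ cos φ₂ cos Δλ, the central angle is δ ≈ 1.012 rad (58.0°).
Interpolate at f = 1/2 with slerp weights a = sin((1−f)δ)/sin δ ≈ 0.572, b = sin(fδ)/sin δ ≈ 0.572.
p = a·p₁ + b·p₂ ≈ (-0.165, -0.175, -0.971); φ = arcsin(p_z) ≈ -76.05°, λ = atan2(p_y, p_x) ≈ -133.34°.

≈ lat 76.1°S, lon 133.3°W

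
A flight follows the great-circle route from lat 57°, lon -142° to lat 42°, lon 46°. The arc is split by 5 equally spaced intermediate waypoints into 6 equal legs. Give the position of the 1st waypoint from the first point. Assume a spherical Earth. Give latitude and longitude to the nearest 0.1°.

≈ lat 70.3°, lon -146.2°

Convert each endpoint to a unit vector on the sphere (x = cos φ cos λ, y = cos φ sin λ, z = sin φ).
The central angle between the endpoints is δ = arccos(p₁·p₂) ≈ 1.410 rad (80.8°).
Interpolate at f = 1/6 with slerp weights a = sin((1−f)δ)/sin δ ≈ 0.935, b = sin(fδ)/sin δ ≈ 0.236.
p = a·p₁ + b·p₂ ≈ (-0.279, -0.187, 0.942); φ = arcsin(p_z) ≈ 70.34°, λ = atan2(p_y, p_x) ≈ -146.16°.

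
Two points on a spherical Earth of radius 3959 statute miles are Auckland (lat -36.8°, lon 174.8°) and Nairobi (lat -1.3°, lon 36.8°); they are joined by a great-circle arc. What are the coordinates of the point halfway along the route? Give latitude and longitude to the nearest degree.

From cos δ = sin φ₁ sin φ₂ + cos φ₁ cos φ₂ cos Δλ, the central angle is δ ≈ 2.191 rad (125.5°).
Interpolate at f = 1/2 with slerp weights a = sin((1−f)δ)/sin δ ≈ 1.093, b = sin(fδ)/sin δ ≈ 1.093.
p = a·p₁ + b·p₂ ≈ (0.003, 0.734, -0.679); φ = arcsin(p_z) ≈ -42.80°, λ = atan2(p_y, p_x) ≈ 89.74°.

≈ lat -43°, lon 90°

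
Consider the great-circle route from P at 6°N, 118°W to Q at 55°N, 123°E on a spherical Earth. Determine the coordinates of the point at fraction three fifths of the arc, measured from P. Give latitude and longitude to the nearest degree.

The haversine formula gives a central angle δ ≈ 1.763 rad (101.0°) between the endpoints.
Interpolate at f = 3/5 with slerp weights a = sin((1−f)δ)/sin δ ≈ 0.660, b = sin(fδ)/sin δ ≈ 0.888.
p = a·p₁ + b·p₂ ≈ (-0.586, -0.153, 0.796); φ = arcsin(p_z) ≈ 52.76°, λ = atan2(p_y, p_x) ≈ -165.37°.

≈ 53°N, 165°W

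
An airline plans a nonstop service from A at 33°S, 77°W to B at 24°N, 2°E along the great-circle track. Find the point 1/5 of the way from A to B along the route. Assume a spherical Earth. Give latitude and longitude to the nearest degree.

Write both endpoints as unit vectors p₁, p₂ with components (cos φ cos λ, cos φ sin λ, sin φ).
The central angle between the endpoints is δ = arccos(p₁·p₂) ≈ 1.646 rad (94.3°).
Interpolate at f = 1/5 with slerp weights a = sin((1−f)δ)/sin δ ≈ 0.971, b = sin(fδ)/sin δ ≈ 0.324.
p = a·p₁ + b·p₂ ≈ (0.479, -0.783, -0.397); φ = arcsin(p_z) ≈ -23.38°, λ = atan2(p_y, p_x) ≈ -58.53°.

≈ 23°S, 59°W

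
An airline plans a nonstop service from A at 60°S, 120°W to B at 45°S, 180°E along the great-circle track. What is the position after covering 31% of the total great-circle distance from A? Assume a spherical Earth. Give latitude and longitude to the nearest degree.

Convert each endpoint to a unit vector on the sphere (x = cos φ cos λ, y = cos φ sin λ, z = sin φ).
The central angle between the endpoints is δ = arccos(p₁·p₂) ≈ 0.661 rad (37.9°).
Interpolate at f = 0.31 with slerp weights a = sin((1−f)δ)/sin δ ≈ 0.717, b = sin(fδ)/sin δ ≈ 0.331.
p = a·p₁ + b·p₂ ≈ (-0.414, -0.311, -0.856); φ = arcsin(p_z) ≈ -58.84°, λ = atan2(p_y, p_x) ≈ -143.10°.

≈ 59°S, 143°W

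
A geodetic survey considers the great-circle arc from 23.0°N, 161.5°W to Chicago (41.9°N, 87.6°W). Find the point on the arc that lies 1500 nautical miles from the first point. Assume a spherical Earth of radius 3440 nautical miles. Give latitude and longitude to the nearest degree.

The haversine formula gives a central angle δ ≈ 1.103 rad (63.2°) between the endpoints. The total great-circle distance is δ·R ≈ 1.103 × 3440 ≈ 3794 nmi, so the target fraction is f = 1500/3794 ≈ 0.395.
Interpolate at f ≈ 0.395 with slerp weights a = sin((1−f)δ)/sin δ ≈ 0.693, b = sin(fδ)/sin δ ≈ 0.473.
p = a·p₁ + b·p₂ ≈ (-0.590, -0.554, 0.587); φ = arcsin(p_z) ≈ 35.93°, λ = atan2(p_y, p_x) ≈ -136.80°.

≈ 36°N, 137°W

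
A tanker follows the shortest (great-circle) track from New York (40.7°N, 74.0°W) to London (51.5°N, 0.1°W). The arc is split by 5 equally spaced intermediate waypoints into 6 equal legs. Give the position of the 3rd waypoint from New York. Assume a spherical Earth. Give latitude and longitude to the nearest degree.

Write both endpoints as unit vectors p₁, p₂ with components (cos φ cos λ, cos φ sin λ, sin φ).
The central angle between the endpoints is δ = arccos(p₁·p₂) ≈ 0.875 rad (50.1°).
Interpolate at f = 3/6 with slerp weights a = sin((1−f)δ)/sin δ ≈ 0.552, b = sin(fδ)/sin δ ≈ 0.552.
p = a·p₁ + b·p₂ ≈ (0.459, -0.403, 0.792); φ = arcsin(p_z) ≈ 52.36°, λ = atan2(p_y, p_x) ≈ -41.28°.

≈ 52°N, 41°W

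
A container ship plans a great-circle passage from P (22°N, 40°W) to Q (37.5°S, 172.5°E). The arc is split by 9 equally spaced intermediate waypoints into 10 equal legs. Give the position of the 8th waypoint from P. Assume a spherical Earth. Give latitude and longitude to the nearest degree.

Write both endpoints as unit vectors p₁, p₂ with components (cos φ cos λ, cos φ sin λ, sin φ).
The central angle between the endpoints is δ = arccos(p₁·p₂) ≈ 2.584 rad (148.0°).
Interpolate at f = 8/10 with slerp weights a = sin((1−f)δ)/sin δ ≈ 0.933, b = sin(fδ)/sin δ ≈ 1.661.
p = a·p₁ + b·p₂ ≈ (-0.644, -0.384, -0.662); φ = arcsin(p_z) ≈ -41.43°, λ = atan2(p_y, p_x) ≈ -149.17°.

≈ (41°S, 149°W)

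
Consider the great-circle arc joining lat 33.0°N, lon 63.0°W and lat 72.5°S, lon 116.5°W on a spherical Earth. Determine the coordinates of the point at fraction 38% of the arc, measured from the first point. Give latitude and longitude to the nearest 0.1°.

≈ lat 8.3°S, lon 73.2°W

Write both endpoints as unit vectors p₁, p₂ with components (cos φ cos λ, cos φ sin λ, sin φ).
The central angle between the endpoints is δ = arccos(p₁·p₂) ≈ 1.949 rad (111.7°).
Interpolate at f = 0.38 with slerp weights a = sin((1−f)δ)/sin δ ≈ 1.006, b = sin(fδ)/sin δ ≈ 0.726.
p = a·p₁ + b·p₂ ≈ (0.286, -0.947, -0.145); φ = arcsin(p_z) ≈ -8.31°, λ = atan2(p_y, p_x) ≈ -73.22°.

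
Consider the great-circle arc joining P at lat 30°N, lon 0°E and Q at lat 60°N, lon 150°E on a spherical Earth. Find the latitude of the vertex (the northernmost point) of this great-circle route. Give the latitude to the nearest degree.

The great circle lies in the plane with unit normal n̂ = (p₁ × p₂)/|p₁ × p₂|.
Here n̂_z ≈ +0.217; the vertex latitude is φ_max = arccos|n̂_z| ≈ 77.5°.
Check via Clairaut: cos φ_max = |cos φ₁| · sin C = cos(30.0°)·sin(14.5°) ≈ 0.217, again giving ≈ 77.5°.

≈ 77°N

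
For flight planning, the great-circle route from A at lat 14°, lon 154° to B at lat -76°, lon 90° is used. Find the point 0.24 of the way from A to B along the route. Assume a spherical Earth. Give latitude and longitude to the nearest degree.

≈ lat -9°, lon 149°

Write both endpoints as unit vectors p₁, p₂ with components (cos φ cos λ, cos φ sin λ, sin φ).
The central angle between the endpoints is δ = arccos(p₁·p₂) ≈ 1.703 rad (97.6°).
Interpolate at f = 0.24 with slerp weights a = sin((1−f)δ)/sin δ ≈ 0.970, b = sin(fδ)/sin δ ≈ 0.401.
p = a·p₁ + b·p₂ ≈ (-0.846, 0.510, -0.154); φ = arcsin(p_z) ≈ -8.87°, λ = atan2(p_y, p_x) ≈ 148.94°.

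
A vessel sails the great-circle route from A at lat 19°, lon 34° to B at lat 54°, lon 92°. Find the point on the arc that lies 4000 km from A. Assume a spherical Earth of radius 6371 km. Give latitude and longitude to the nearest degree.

From cos δ = sin φ₁ sin φ₂ + cos φ₁ cos φ₂ cos Δλ, the central angle is δ ≈ 0.979 rad (56.1°). The total great-circle distance is δ·R ≈ 0.979 × 6371 ≈ 6237 km, so the target fraction is f = 4000/6237 ≈ 0.641.
Interpolate at f ≈ 0.641 with slerp weights a = sin((1−f)δ)/sin δ ≈ 0.414, b = sin(fδ)/sin δ ≈ 0.708.
p = a·p₁ + b·p₂ ≈ (0.310, 0.635, 0.708); φ = arcsin(p_z) ≈ 45.03°, λ = atan2(p_y, p_x) ≈ 63.95°.

≈ lat 45°, lon 64°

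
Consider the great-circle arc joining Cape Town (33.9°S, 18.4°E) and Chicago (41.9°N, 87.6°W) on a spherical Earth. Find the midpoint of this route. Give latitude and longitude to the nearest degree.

≈ 7°N, 30°W

Convert each endpoint to a unit vector on the sphere (x = cos φ cos λ, y = cos φ sin λ, z = sin φ).
The central angle between the endpoints is δ = arccos(p₁·p₂) ≈ 2.145 rad (122.9°).
Interpolate at f = 1/2 with slerp weights a = sin((1−f)δ)/sin δ ≈ 1.046, b = sin(fδ)/sin δ ≈ 1.046.
p = a·p₁ + b·p₂ ≈ (0.856, -0.504, 0.115); φ = arcsin(p_z) ≈ 6.61°, λ = atan2(p_y, p_x) ≈ -30.47°.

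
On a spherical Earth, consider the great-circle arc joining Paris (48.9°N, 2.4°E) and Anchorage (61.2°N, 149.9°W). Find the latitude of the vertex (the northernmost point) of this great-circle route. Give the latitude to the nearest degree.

The great circle lies in the plane with unit normal n̂ = (p₁ × p₂)/|p₁ × p₂|.
Here n̂_z ≈ -0.159; the vertex latitude is φ_max = arccos|n̂_z| ≈ 80.8°.
Check via Clairaut: cos φ_max = |cos φ₁| · sin C = cos(48.9°)·sin(14.0°) ≈ 0.159, again giving ≈ 80.8°.

≈ 81°N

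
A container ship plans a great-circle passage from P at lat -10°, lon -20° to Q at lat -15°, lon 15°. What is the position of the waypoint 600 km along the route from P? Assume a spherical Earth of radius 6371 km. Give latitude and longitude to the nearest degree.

The haversine formula gives a central angle δ ≈ 0.602 rad (34.5°) between the endpoints. The total great-circle distance is δ·R ≈ 0.602 × 6371 ≈ 3836 km, so the target fraction is f = 600/3836 ≈ 0.156.
Interpolate at f ≈ 0.156 with slerp weights a = sin((1−f)δ)/sin δ ≈ 0.859, b = sin(fδ)/sin δ ≈ 0.166.
p = a·p₁ + b·p₂ ≈ (0.950, -0.248, -0.192); φ = arcsin(p_z) ≈ -11.07°, λ = atan2(p_y, p_x) ≈ -14.62°.

≈ lat -11°, lon -15°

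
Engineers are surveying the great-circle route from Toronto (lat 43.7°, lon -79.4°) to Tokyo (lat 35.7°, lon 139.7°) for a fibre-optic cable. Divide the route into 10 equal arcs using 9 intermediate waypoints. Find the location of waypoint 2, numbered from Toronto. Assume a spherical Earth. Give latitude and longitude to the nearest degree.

≈ lat 59°, lon -98°

The haversine formula gives a central angle δ ≈ 1.623 rad (93.0°) between the endpoints.
Interpolate at f = 2/10 with slerp weights a = sin((1−f)δ)/sin δ ≈ 0.965, b = sin(fδ)/sin δ ≈ 0.319.
p = a·p₁ + b·p₂ ≈ (-0.070, -0.518, 0.853); φ = arcsin(p_z) ≈ 58.51°, λ = atan2(p_y, p_x) ≈ -97.65°.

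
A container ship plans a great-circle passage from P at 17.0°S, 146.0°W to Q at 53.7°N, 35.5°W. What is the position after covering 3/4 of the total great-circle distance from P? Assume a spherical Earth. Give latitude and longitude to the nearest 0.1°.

≈ 47.4°N, 80.8°W

Convert each endpoint to a unit vector on the sphere (x = cos φ cos λ, y = cos φ sin λ, z = sin φ).
The central angle between the endpoints is δ = arccos(p₁·p₂) ≈ 2.020 rad (115.7°).
Interpolate at f = 3/4 with slerp weights a = sin((1−f)δ)/sin δ ≈ 0.537, b = sin(fδ)/sin δ ≈ 1.108.
p = a·p₁ + b·p₂ ≈ (0.108, -0.668, 0.736); φ = arcsin(p_z) ≈ 47.40°, λ = atan2(p_y, p_x) ≈ -80.78°.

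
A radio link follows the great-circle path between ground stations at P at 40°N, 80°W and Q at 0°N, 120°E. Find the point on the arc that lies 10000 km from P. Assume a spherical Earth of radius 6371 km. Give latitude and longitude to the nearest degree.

From cos δ = sin φ₁ sin φ₂ + cos φ₁ cos φ₂ cos Δλ, the central angle is δ ≈ 2.374 rad (136.0°). The total great-circle distance is δ·R ≈ 2.374 × 6371 ≈ 15127 km, so the target fraction is f = 10000/15127 ≈ 0.661.
Interpolate at f ≈ 0.661 with slerp weights a = sin((1−f)δ)/sin δ ≈ 1.038, b = sin(fδ)/sin δ ≈ 1.441.
p = a·p₁ + b·p₂ ≈ (-0.582, 0.464, 0.667); φ = arcsin(p_z) ≈ 41.86°, λ = atan2(p_y, p_x) ≈ 141.42°.

≈ 42°N, 141°E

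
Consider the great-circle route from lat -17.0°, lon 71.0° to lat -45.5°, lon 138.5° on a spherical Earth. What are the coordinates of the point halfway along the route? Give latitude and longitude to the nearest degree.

Convert each endpoint to a unit vector on the sphere (x = cos φ cos λ, y = cos φ sin λ, z = sin φ).
The central angle between the endpoints is δ = arccos(p₁·p₂) ≈ 1.087 rad (62.3°).
Interpolate at f = 1/2 with slerp weights a = sin((1−f)δ)/sin δ ≈ 0.584, b = sin(fδ)/sin δ ≈ 0.584.
p = a·p₁ + b·p₂ ≈ (-0.125, 0.800, -0.587); φ = arcsin(p_z) ≈ -35.98°, λ = atan2(p_y, p_x) ≈ 98.87°.

≈ lat -36°, lon 99°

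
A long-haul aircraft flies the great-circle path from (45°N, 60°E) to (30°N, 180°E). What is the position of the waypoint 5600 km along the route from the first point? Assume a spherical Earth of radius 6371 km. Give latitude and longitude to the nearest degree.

Write both endpoints as unit vectors p₁, p₂ with components (cos φ cos λ, cos φ sin λ, sin φ).
The central angle between the endpoints is δ = arccos(p₁·p₂) ≈ 1.523 rad (87.3°). The total great-circle distance is δ·R ≈ 1.523 × 6371 ≈ 9706 km, so the target fraction is f = 5600/9706 ≈ 0.577.
Interpolate at f ≈ 0.577 with slerp weights a = sin((1−f)δ)/sin δ ≈ 0.601, b = sin(fδ)/sin δ ≈ 0.771.
p = a·p₁ + b·p₂ ≈ (-0.455, 0.368, 0.811); φ = arcsin(p_z) ≈ 54.17°, λ = atan2(p_y, p_x) ≈ 141.01°.

≈ (54°N, 141°E)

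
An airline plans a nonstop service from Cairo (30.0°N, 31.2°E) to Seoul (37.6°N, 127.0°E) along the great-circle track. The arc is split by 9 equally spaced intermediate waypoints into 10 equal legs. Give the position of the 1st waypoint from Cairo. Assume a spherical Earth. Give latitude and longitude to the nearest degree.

Write both endpoints as unit vectors p₁, p₂ with components (cos φ cos λ, cos φ sin λ, sin φ).
The central angle between the endpoints is δ = arccos(p₁·p₂) ≈ 1.333 rad (76.4°).
Interpolate at f = 1/10 with slerp weights a = sin((1−f)δ)/sin δ ≈ 0.959, b = sin(fδ)/sin δ ≈ 0.137.
p = a·p₁ + b·p₂ ≈ (0.645, 0.517, 0.563); φ = arcsin(p_z) ≈ 34.26°, λ = atan2(p_y, p_x) ≈ 38.69°.

≈ (34°N, 39°E)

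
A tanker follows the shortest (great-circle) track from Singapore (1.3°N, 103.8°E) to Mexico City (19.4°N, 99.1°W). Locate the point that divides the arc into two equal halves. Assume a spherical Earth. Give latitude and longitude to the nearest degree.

Write both endpoints as unit vectors p₁, p₂ with components (cos φ cos λ, cos φ sin λ, sin φ).
The central angle between the endpoints is δ = arccos(p₁·p₂) ≈ 2.608 rad (149.4°).
Interpolate at f = 1/2 with slerp weights a = sin((1−f)δ)/sin δ ≈ 1.897, b = sin(fδ)/sin δ ≈ 1.897.
p = a·p₁ + b·p₂ ≈ (-0.736, 0.075, 0.673); φ = arcsin(p_z) ≈ 42.32°, λ = atan2(p_y, p_x) ≈ 174.18°.

≈ 42°N, 174°E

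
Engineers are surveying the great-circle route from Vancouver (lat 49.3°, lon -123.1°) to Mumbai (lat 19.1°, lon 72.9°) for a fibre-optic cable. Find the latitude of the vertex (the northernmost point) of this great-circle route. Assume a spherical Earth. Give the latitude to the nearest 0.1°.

The great circle lies in the plane with unit normal n̂ = (p₁ × p₂)/|p₁ × p₂|.
Here n̂_z ≈ -0.181; the vertex latitude is φ_max = arccos|n̂_z| ≈ 79.6°.

≈ 79.6°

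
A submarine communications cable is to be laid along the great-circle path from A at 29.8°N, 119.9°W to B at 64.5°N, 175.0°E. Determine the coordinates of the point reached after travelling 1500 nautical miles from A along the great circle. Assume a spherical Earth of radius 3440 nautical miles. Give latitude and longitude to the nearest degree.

≈ 50°N, 139°W

The haversine formula gives a central angle δ ≈ 0.920 rad (52.7°) between the endpoints. The total great-circle distance is δ·R ≈ 0.920 × 3440 ≈ 3165 nmi, so the target fraction is f = 1500/3165 ≈ 0.474.
Interpolate at f ≈ 0.474 with slerp weights a = sin((1−f)δ)/sin δ ≈ 0.585, b = sin(fδ)/sin δ ≈ 0.531.
p = a·p₁ + b·p₂ ≈ (-0.481, -0.420, 0.770); φ = arcsin(p_z) ≈ 50.34°, λ = atan2(p_y, p_x) ≈ -138.85°.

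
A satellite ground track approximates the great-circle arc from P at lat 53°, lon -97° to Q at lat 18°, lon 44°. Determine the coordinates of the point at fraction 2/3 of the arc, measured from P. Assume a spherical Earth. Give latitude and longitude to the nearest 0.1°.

From cos δ = sin φ₁ sin φ₂ + cos φ₁ cos φ₂ cos Δλ, the central angle is δ ≈ 1.770 rad (101.4°).
Interpolate at f = 2/3 with slerp weights a = sin((1−f)δ)/sin δ ≈ 0.568, b = sin(fδ)/sin δ ≈ 0.943.
p = a·p₁ + b·p₂ ≈ (0.604, 0.284, 0.745); φ = arcsin(p_z) ≈ 48.15°, λ = atan2(p_y, p_x) ≈ 25.20°.

≈ lat 48.1°, lon 25.2°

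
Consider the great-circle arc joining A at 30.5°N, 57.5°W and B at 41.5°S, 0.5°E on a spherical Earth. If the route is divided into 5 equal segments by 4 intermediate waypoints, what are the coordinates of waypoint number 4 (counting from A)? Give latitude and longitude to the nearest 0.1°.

≈ 28.2°S, 14.3°W

From cos δ = sin φ₁ sin φ₂ + cos φ₁ cos φ₂ cos Δλ, the central angle is δ ≈ 1.565 rad (89.7°).
Interpolate at f = 4/5 with slerp weights a = sin((1−f)δ)/sin δ ≈ 0.308, b = sin(fδ)/sin δ ≈ 0.950.
p = a·p₁ + b·p₂ ≈ (0.854, -0.218, -0.473); φ = arcsin(p_z) ≈ -28.23°, λ = atan2(p_y, p_x) ≈ -14.30°.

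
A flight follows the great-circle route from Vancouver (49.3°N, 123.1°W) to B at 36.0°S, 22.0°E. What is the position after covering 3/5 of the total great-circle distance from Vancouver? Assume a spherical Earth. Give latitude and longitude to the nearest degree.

The haversine formula gives a central angle δ ≈ 2.643 rad (151.4°) between the endpoints.
Interpolate at f = 3/5 with slerp weights a = sin((1−f)δ)/sin δ ≈ 1.822, b = sin(fδ)/sin δ ≈ 2.091.
p = a·p₁ + b·p₂ ≈ (0.920, -0.361, 0.152); φ = arcsin(p_z) ≈ 8.74°, λ = atan2(p_y, p_x) ≈ -21.45°.

≈ 9°N, 21°W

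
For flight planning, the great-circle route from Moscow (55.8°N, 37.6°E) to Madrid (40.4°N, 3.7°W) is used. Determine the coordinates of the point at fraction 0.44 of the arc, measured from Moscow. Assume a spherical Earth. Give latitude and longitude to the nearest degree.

Write both endpoints as unit vectors p₁, p₂ with components (cos φ cos λ, cos φ sin λ, sin φ).
The central angle between the endpoints is δ = arccos(p₁·p₂) ≈ 0.540 rad (30.9°).
Interpolate at f = 0.44 with slerp weights a = sin((1−f)δ)/sin δ ≈ 0.579, b = sin(fδ)/sin δ ≈ 0.458.
p = a·p₁ + b·p₂ ≈ (0.606, 0.176, 0.776); φ = arcsin(p_z) ≈ 50.88°, λ = atan2(p_y, p_x) ≈ 16.21°.

≈ 51°N, 16°E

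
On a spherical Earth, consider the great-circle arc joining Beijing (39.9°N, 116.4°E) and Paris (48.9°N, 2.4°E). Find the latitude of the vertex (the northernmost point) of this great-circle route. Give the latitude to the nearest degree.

The great circle lies in the plane with unit normal n̂ = (p₁ × p₂)/|p₁ × p₂|.
Here n̂_z ≈ -0.480; the vertex latitude is φ_max = arccos|n̂_z| ≈ 61.3°.
Check via Clairaut: cos φ_max = |cos φ₁| · sin C = cos(39.9°)·sin(38.7°) ≈ 0.480, again giving ≈ 61.3°.

≈ 61°N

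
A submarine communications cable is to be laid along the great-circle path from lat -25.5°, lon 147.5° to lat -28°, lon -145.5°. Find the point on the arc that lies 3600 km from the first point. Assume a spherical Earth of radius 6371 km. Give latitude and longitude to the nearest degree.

Write both endpoints as unit vectors p₁, p₂ with components (cos φ cos λ, cos φ sin λ, sin φ).
The central angle between the endpoints is δ = arccos(p₁·p₂) ≈ 1.032 rad (59.1°). The total great-circle distance is δ·R ≈ 1.032 × 6371 ≈ 6572 km, so the target fraction is f = 3600/6572 ≈ 0.548.
Interpolate at f ≈ 0.548 with slerp weights a = sin((1−f)δ)/sin δ ≈ 0.524, b = sin(fδ)/sin δ ≈ 0.624.
p = a·p₁ + b·p₂ ≈ (-0.853, -0.058, -0.519); φ = arcsin(p_z) ≈ -31.24°, λ = atan2(p_y, p_x) ≈ -176.12°.

≈ lat -31°, lon -176°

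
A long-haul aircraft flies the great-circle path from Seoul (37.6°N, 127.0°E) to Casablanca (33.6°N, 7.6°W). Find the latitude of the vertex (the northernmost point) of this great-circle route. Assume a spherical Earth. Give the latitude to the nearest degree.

The great circle lies in the plane with unit normal n̂ = (p₁ × p₂)/|p₁ × p₂|.
Here n̂_z ≈ -0.474; the vertex latitude is φ_max = arccos|n̂_z| ≈ 61.7°.
Check via Clairaut: cos φ_max = |cos φ₁| · sin C = cos(37.6°)·sin(36.7°) ≈ 0.474, again giving ≈ 61.7°.

≈ 62°N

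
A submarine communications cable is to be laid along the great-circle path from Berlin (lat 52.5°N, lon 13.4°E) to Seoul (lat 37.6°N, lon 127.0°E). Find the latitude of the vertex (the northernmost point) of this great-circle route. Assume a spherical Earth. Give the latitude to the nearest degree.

The great circle lies in the plane with unit normal n̂ = (p₁ × p₂)/|p₁ × p₂|.
Here n̂_z ≈ +0.462; the vertex latitude is φ_max = arccos|n̂_z| ≈ 62.5°.
Check via Clairaut: cos φ_max = |cos φ₁| · sin C = cos(52.5°)·sin(49.4°) ≈ 0.462, again giving ≈ 62.5°.

≈ 62°N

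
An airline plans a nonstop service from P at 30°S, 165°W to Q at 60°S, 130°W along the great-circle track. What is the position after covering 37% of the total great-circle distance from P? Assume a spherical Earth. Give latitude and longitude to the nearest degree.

Write both endpoints as unit vectors p₁, p₂ with components (cos φ cos λ, cos φ sin λ, sin φ).
The central angle between the endpoints is δ = arccos(p₁·p₂) ≈ 0.664 rad (38.0°).
Interpolate at f = 0.37 with slerp weights a = sin((1−f)δ)/sin δ ≈ 0.659, b = sin(fδ)/sin δ ≈ 0.395.
p = a·p₁ + b·p₂ ≈ (-0.678, -0.299, -0.671); φ = arcsin(p_z) ≈ -42.17°, λ = atan2(p_y, p_x) ≈ -156.22°.

≈ 42°S, 156°W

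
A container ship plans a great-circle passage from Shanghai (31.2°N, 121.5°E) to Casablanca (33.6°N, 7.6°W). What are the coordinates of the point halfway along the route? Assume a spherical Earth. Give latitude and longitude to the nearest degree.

≈ 56°N, 59°E

The haversine formula gives a central angle δ ≈ 1.734 rad (99.4°) between the endpoints.
Interpolate at f = 1/2 with slerp weights a = sin((1−f)δ)/sin δ ≈ 0.773, b = sin(fδ)/sin δ ≈ 0.773.
p = a·p₁ + b·p₂ ≈ (0.293, 0.478, 0.828); φ = arcsin(p_z) ≈ 55.89°, λ = atan2(p_y, p_x) ≈ 58.55°.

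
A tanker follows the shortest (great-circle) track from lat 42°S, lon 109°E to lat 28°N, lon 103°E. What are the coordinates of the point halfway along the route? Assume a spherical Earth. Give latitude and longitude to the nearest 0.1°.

≈ lat 7.0°S, lon 105.7°E

Write both endpoints as unit vectors p₁, p₂ with components (cos φ cos λ, cos φ sin λ, sin φ).
The central angle between the endpoints is δ = arccos(p₁·p₂) ≈ 1.226 rad (70.2°).
Interpolate at f = 1/2 with slerp weights a = sin((1−f)δ)/sin δ ≈ 0.611, b = sin(fδ)/sin δ ≈ 0.611.
p = a·p₁ + b·p₂ ≈ (-0.269, 0.955, -0.122); φ = arcsin(p_z) ≈ -7.01°, λ = atan2(p_y, p_x) ≈ 105.74°.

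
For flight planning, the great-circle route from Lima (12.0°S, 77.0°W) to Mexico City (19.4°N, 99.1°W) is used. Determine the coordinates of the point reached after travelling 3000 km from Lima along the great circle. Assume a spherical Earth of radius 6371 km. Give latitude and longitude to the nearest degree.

≈ (10°N, 92°W)

Write both endpoints as unit vectors p₁, p₂ with components (cos φ cos λ, cos φ sin λ, sin φ).
The central angle between the endpoints is δ = arccos(p₁·p₂) ≈ 0.667 rad (38.2°). The total great-circle distance is δ·R ≈ 0.667 × 6371 ≈ 4249 km, so the target fraction is f = 3000/4249 ≈ 0.706.
Interpolate at f ≈ 0.706 with slerp weights a = sin((1−f)δ)/sin δ ≈ 0.315, b = sin(fδ)/sin δ ≈ 0.733.
p = a·p₁ + b·p₂ ≈ (-0.040, -0.983, 0.178); φ = arcsin(p_z) ≈ 10.26°, λ = atan2(p_y, p_x) ≈ -92.34°.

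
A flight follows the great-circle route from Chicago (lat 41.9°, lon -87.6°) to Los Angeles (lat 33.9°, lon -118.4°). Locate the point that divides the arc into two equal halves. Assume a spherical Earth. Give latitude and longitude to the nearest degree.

≈ lat 39°, lon -104°

Write both endpoints as unit vectors p₁, p₂ with components (cos φ cos λ, cos φ sin λ, sin φ).
The central angle between the endpoints is δ = arccos(p₁·p₂) ≈ 0.444 rad (25.4°).
Interpolate at f = 1/2 with slerp weights a = sin((1−f)δ)/sin δ ≈ 0.513, b = sin(fδ)/sin δ ≈ 0.513.
p = a·p₁ + b·p₂ ≈ (-0.186, -0.755, 0.628); φ = arcsin(p_z) ≈ 38.92°, λ = atan2(p_y, p_x) ≈ -103.86°.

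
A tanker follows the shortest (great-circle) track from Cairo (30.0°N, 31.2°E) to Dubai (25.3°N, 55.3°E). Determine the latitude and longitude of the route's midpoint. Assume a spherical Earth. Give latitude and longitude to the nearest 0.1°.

Write both endpoints as unit vectors p₁, p₂ with components (cos φ cos λ, cos φ sin λ, sin φ).
The central angle between the endpoints is δ = arccos(p₁·p₂) ≈ 0.381 rad (21.8°).
Interpolate at f = 1/2 with slerp weights a = sin((1−f)δ)/sin δ ≈ 0.509, b = sin(fδ)/sin δ ≈ 0.509.
p = a·p₁ + b·p₂ ≈ (0.639, 0.607, 0.472); φ = arcsin(p_z) ≈ 28.18°, λ = atan2(p_y, p_x) ≈ 43.51°.

≈ 28.2°N, 43.5°E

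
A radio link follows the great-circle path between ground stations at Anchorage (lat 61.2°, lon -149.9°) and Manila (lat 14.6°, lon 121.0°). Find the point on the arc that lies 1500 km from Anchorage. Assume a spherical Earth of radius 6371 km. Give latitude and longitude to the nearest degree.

≈ lat 60°, lon -177°

Write both endpoints as unit vectors p₁, p₂ with components (cos φ cos λ, cos φ sin λ, sin φ).
The central angle between the endpoints is δ = arccos(p₁·p₂) ≈ 1.341 rad (76.8°). The total great-circle distance is δ·R ≈ 1.341 × 6371 ≈ 8541 km, so the target fraction is f = 1500/8541 ≈ 0.176.
Interpolate at f ≈ 0.176 with slerp weights a = sin((1−f)δ)/sin δ ≈ 0.918, b = sin(fδ)/sin δ ≈ 0.240.
p = a·p₁ + b·p₂ ≈ (-0.502, -0.023, 0.865); φ = arcsin(p_z) ≈ 59.84°, λ = atan2(p_y, p_x) ≈ -177.38°.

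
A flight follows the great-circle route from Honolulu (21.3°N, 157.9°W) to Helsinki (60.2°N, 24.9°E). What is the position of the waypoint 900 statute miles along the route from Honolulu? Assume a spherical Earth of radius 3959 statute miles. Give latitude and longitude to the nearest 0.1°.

≈ 34.3°N, 158.3°W

Convert each endpoint to a unit vector on the sphere (x = cos φ cos λ, y = cos φ sin λ, z = sin φ).
The central angle between the endpoints is δ = arccos(p₁·p₂) ≈ 1.719 rad (98.5°). The total great-circle distance is δ·R ≈ 1.719 × 3959 ≈ 6804 mi, so the target fraction is f = 900/6804 ≈ 0.132.
Interpolate at f ≈ 0.132 with slerp weights a = sin((1−f)δ)/sin δ ≈ 1.008, b = sin(fδ)/sin δ ≈ 0.228.
p = a·p₁ + b·p₂ ≈ (-0.767, -0.306, 0.564); φ = arcsin(p_z) ≈ 34.32°, λ = atan2(p_y, p_x) ≈ -158.28°.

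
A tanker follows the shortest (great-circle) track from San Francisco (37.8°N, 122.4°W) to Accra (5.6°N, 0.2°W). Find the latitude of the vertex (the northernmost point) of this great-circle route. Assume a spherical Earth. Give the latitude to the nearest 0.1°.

The great circle lies in the plane with unit normal n̂ = (p₁ × p₂)/|p₁ × p₂|.
Here n̂_z ≈ +0.713; the vertex latitude is φ_max = arccos|n̂_z| ≈ 44.5°.

≈ 44.5°N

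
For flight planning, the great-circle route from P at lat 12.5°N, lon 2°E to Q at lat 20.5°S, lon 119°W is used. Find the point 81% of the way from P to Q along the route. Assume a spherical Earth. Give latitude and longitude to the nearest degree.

From cos δ = sin φ₁ sin φ₂ + cos φ₁ cos φ₂ cos Δλ, the central angle is δ ≈ 2.149 rad (123.1°).
Interpolate at f = 0.81 with slerp weights a = sin((1−f)δ)/sin δ ≈ 0.474, b = sin(fδ)/sin δ ≈ 1.177.
p = a·p₁ + b·p₂ ≈ (-0.072, -0.948, -0.310); φ = arcsin(p_z) ≈ -18.03°, λ = atan2(p_y, p_x) ≈ -94.33°.

≈ lat 18°S, lon 94°W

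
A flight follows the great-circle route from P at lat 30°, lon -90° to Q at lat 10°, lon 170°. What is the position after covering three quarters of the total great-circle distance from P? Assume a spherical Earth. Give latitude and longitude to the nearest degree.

≈ lat 21°, lon -169°

Convert each endpoint to a unit vector on the sphere (x = cos φ cos λ, y = cos φ sin λ, z = sin φ).
The central angle between the endpoints is δ = arccos(p₁·p₂) ≈ 1.632 rad (93.5°).
Interpolate at f = 3/4 with slerp weights a = sin((1−f)δ)/sin δ ≈ 0.398, b = sin(fδ)/sin δ ≈ 0.942.
p = a·p₁ + b·p₂ ≈ (-0.914, -0.183, 0.362); φ = arcsin(p_z) ≈ 21.25°, λ = atan2(p_y, p_x) ≈ -168.67°.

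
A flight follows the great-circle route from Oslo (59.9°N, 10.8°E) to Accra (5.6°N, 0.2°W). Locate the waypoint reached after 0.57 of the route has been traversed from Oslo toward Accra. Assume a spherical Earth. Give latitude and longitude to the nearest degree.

The haversine formula gives a central angle δ ≈ 0.959 rad (54.9°) between the endpoints.
Interpolate at f = 0.57 with slerp weights a = sin((1−f)δ)/sin δ ≈ 0.490, b = sin(fδ)/sin δ ≈ 0.635.
p = a·p₁ + b·p₂ ≈ (0.873, 0.044, 0.486); φ = arcsin(p_z) ≈ 29.05°, λ = atan2(p_y, p_x) ≈ 2.87°.

≈ 29°N, 3°E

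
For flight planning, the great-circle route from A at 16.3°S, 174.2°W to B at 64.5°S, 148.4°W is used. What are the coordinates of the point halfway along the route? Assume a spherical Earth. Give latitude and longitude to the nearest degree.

≈ 41°S, 166°W

Write both endpoints as unit vectors p₁, p₂ with components (cos φ cos λ, cos φ sin λ, sin φ).
The central angle between the endpoints is δ = arccos(p₁·p₂) ≈ 0.895 rad (51.3°).
Interpolate at f = 1/2 with slerp weights a = sin((1−f)δ)/sin δ ≈ 0.555, b = sin(fδ)/sin δ ≈ 0.555.
p = a·p₁ + b·p₂ ≈ (-0.733, -0.179, -0.656); φ = arcsin(p_z) ≈ -41.02°, λ = atan2(p_y, p_x) ≈ -166.28°.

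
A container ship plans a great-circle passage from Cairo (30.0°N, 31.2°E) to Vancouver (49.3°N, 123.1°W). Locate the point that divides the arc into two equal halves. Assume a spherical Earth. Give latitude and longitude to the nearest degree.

Convert each endpoint to a unit vector on the sphere (x = cos φ cos λ, y = cos φ sin λ, z = sin φ).
The central angle between the endpoints is δ = arccos(p₁·p₂) ≈ 1.701 rad (97.5°).
Interpolate at f = 1/2 with slerp weights a = sin((1−f)δ)/sin δ ≈ 0.758, b = sin(fδ)/sin δ ≈ 0.758.
p = a·p₁ + b·p₂ ≈ (0.292, -0.074, 0.954); φ = arcsin(p_z) ≈ 72.49°, λ = atan2(p_y, p_x) ≈ -14.24°.

≈ 72°N, 14°W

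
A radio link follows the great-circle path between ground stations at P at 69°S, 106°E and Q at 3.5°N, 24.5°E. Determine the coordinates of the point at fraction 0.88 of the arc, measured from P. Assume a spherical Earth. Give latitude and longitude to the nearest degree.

Convert each endpoint to a unit vector on the sphere (x = cos φ cos λ, y = cos φ sin λ, z = sin φ).
The central angle between the endpoints is δ = arccos(p₁·p₂) ≈ 1.575 rad (90.2°).
Interpolate at f = 0.88 with slerp weights a = sin((1−f)δ)/sin δ ≈ 0.188, b = sin(fδ)/sin δ ≈ 0.983.
p = a·p₁ + b·p₂ ≈ (0.874, 0.472, -0.115); φ = arcsin(p_z) ≈ -6.63°, λ = atan2(p_y, p_x) ≈ 28.34°.

≈ 7°S, 28°E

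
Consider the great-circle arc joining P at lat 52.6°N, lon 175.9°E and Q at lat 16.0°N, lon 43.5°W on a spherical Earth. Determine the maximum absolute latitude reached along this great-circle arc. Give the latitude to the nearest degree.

≈ 68°N

The great circle lies in the plane with unit normal n̂ = (p₁ × p₂)/|p₁ × p₂|.
Here n̂_z ≈ +0.381; the vertex latitude is φ_max = arccos|n̂_z| ≈ 67.6°.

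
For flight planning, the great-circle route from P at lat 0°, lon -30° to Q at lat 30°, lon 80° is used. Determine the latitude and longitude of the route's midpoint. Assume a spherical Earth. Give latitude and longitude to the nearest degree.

≈ lat 25°, lon 19°

Write both endpoints as unit vectors p₁, p₂ with components (cos φ cos λ, cos φ sin λ, sin φ).
The central angle between the endpoints is δ = arccos(p₁·p₂) ≈ 1.872 rad (107.2°).
Interpolate at f = 1/2 with slerp weights a = sin((1−f)δ)/sin δ ≈ 0.843, b = sin(fδ)/sin δ ≈ 0.843.
p = a·p₁ + b·p₂ ≈ (0.857, 0.297, 0.421); φ = arcsin(p_z) ≈ 24.93°, λ = atan2(p_y, p_x) ≈ 19.15°.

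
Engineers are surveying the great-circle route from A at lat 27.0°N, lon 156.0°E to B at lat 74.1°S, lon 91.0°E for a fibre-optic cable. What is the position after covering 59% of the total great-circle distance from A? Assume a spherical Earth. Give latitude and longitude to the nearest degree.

≈ lat 36°S, lon 139°E

Convert each endpoint to a unit vector on the sphere (x = cos φ cos λ, y = cos φ sin λ, z = sin φ).
The central angle between the endpoints is δ = arccos(p₁·p₂) ≈ 1.911 rad (109.5°).
Interpolate at f = 0.59 with slerp weights a = sin((1−f)δ)/sin δ ≈ 0.749, b = sin(fδ)/sin δ ≈ 0.958.
p = a·p₁ + b·p₂ ≈ (-0.614, 0.534, -0.582); φ = arcsin(p_z) ≈ -35.57°, λ = atan2(p_y, p_x) ≈ 139.00°.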